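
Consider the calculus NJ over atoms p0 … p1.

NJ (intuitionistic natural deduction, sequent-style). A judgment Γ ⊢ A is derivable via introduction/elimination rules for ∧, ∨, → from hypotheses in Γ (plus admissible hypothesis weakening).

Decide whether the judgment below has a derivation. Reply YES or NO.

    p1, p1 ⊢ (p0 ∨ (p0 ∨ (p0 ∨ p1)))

Derivation trace:
[Wk] p1, p1 ⊢ (p0 ∨ (p0 ∨ (p0 ∨ p1)))
  [∨I₂] p1 ⊢ (p0 ∨ (p0 ∨ (p0 ∨ p1)))
    [∨I₂] p1 ⊢ (p0 ∨ (p0 ∨ p1))
      [∨I₂] p1 ⊢ (p0 ∨ p1)
        [Ax] p1 ⊢ p1

Result: YES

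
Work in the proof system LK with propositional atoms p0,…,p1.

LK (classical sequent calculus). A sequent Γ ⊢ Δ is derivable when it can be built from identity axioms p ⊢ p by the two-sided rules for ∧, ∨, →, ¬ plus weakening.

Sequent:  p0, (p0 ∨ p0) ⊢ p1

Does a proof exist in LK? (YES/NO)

Truth-table refutation:
  v=00: Γ:[p0=F, (p0 ∨ p0)=F] Δ:[p1=F] refutes=False
  v=01: Γ:[p0=F, (p0 ∨ p0)=F] Δ:[p1=T] refutes=False
  v=10: Γ:[p0=T, (p0 ∨ p0)=T] Δ:[p1=F] refutes=True  ← countermodel

Result: NO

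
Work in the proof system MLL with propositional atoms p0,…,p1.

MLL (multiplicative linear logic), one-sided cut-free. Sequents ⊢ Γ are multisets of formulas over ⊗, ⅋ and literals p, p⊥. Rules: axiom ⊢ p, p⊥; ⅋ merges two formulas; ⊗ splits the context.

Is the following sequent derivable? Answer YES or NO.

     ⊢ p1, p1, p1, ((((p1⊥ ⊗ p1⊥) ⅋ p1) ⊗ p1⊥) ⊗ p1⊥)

Proof tree:
[⊗]  ⊢ p1, p1, p1, ((((p1⊥ ⊗ p1⊥) ⅋ p1) ⊗ p1⊥) ⊗ p1⊥)
  [⊗]  ⊢ p1, p1, (((p1⊥ ⊗ p1⊥) ⅋ p1) ⊗ p1⊥)
    [⅋]  ⊢ p1, ((p1⊥ ⊗ p1⊥) ⅋ p1)
      [⊗]  ⊢ p1, p1, (p1⊥ ⊗ p1⊥)
        [Ax]  ⊢ p1, p1⊥
        [Ax]  ⊢ p1, p1⊥
    [Ax]  ⊢ p1, p1⊥
  [Ax]  ⊢ p1, p1⊥

Result: YES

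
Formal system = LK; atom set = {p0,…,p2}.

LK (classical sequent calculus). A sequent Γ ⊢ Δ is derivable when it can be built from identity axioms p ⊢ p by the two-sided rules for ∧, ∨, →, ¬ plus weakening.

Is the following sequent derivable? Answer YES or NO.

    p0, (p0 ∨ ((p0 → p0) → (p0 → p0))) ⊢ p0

Proof tree:
[∨L] p0, (p0 ∨ ((p0 → p0) → (p0 → p0))) ⊢ p0
  [Ax] p0 ⊢ p0
  [→L] p0, ((p0 → p0) → (p0 → p0)) ⊢ p0
    [→R]  ⊢ (p0 → p0)
      [Ax] p0 ⊢ p0
    [→L] p0, (p0 → p0) ⊢ p0
      [Ax] p0 ⊢ p0
      [Ax] p0 ⊢ p0

Result: YES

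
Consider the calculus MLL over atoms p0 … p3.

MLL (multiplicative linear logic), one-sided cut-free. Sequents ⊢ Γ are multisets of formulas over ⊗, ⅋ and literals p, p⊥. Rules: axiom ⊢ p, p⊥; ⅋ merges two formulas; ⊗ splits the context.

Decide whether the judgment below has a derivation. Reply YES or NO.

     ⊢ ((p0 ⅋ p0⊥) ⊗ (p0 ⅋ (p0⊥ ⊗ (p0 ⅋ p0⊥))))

Proof tree:
[⊗]  ⊢ ((p0 ⅋ p0⊥) ⊗ (p0 ⅋ (p0⊥ ⊗ (p0 ⅋ p0⊥))))
  [⅋]  ⊢ (p0 ⅋ p0⊥)
    [Ax]  ⊢ p0, p0⊥
  [⅋]  ⊢ (p0 ⅋ (p0⊥ ⊗ (p0 ⅋ p0⊥)))
    [⊗]  ⊢ p0, (p0⊥ ⊗ (p0 ⅋ p0⊥))
      [Ax]  ⊢ p0, p0⊥
      [⅋]  ⊢ (p0 ⅋ p0⊥)
        [Ax]  ⊢ p0, p0⊥

Result: YES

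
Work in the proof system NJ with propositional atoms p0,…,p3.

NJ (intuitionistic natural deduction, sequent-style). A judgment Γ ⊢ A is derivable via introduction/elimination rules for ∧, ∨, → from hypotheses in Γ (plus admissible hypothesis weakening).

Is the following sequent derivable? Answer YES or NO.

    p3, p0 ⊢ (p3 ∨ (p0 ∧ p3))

Proof tree:
[∨I₂] p3, p0 ⊢ (p3 ∨ (p0 ∧ p3))
  [∧I] p3, p0 ⊢ (p0 ∧ p3)
    [Ax] p0 ⊢ p0
    [Ax] p3 ⊢ p3

Result: YES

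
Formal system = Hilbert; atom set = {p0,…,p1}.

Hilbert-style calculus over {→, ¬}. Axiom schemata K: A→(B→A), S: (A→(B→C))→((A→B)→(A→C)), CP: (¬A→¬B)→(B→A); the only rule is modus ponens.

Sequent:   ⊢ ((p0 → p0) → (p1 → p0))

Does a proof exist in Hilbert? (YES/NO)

Search for a countermodel by truth-table:
  v=00: Γ:[] Δ:[((p0 → p0) → (p1 → p0))=T] refutes=False
  v=01: Γ:[] Δ:[((p0 → p0) → (p1 → p0))=F] refutes=True  ← countermodel

Result: NO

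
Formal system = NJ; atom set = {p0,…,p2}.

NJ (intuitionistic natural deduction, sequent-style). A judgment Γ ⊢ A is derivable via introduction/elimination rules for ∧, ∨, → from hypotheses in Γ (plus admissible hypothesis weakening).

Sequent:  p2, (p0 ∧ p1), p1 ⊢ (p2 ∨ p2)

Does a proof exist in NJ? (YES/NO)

Proof tree:
[Wk] p2, (p0 ∧ p1), p1 ⊢ (p2 ∨ p2)
  [∨I₁] p2, (p0 ∧ p1) ⊢ (p2 ∨ p2)
    [Wk] p2, (p0 ∧ p1) ⊢ p2
      [Ax] p2 ⊢ p2

Result: YES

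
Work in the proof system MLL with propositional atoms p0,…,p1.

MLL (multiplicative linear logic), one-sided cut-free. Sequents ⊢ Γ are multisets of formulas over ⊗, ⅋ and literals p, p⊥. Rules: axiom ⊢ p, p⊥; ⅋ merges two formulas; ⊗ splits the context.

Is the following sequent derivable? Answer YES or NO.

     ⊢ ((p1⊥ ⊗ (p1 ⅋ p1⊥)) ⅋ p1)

Proof tree:
[⅋]  ⊢ ((p1⊥ ⊗ (p1 ⅋ p1⊥)) ⅋ p1)
  [⊗]  ⊢ p1, (p1⊥ ⊗ (p1 ⅋ p1⊥))
    [Ax]  ⊢ p1, p1⊥
    [⅋]  ⊢ (p1 ⅋ p1⊥)
      [Ax]  ⊢ p1, p1⊥

Result: YES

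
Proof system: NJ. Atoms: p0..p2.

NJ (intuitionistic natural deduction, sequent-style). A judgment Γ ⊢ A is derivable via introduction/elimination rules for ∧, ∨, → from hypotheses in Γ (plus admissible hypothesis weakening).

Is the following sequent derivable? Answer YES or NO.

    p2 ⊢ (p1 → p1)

Proof tree:
[→I] p2 ⊢ (p1 → p1)
  [Wk] p1, p2 ⊢ p1
    [Ax] p1 ⊢ p1

Result: YES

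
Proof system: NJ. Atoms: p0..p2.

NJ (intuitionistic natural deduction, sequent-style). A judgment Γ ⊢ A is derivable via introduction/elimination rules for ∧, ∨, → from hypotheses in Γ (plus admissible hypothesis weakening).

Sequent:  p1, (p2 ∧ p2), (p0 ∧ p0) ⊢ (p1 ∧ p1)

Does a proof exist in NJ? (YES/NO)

Derivation trace:
[∧I] p1, (p2 ∧ p2), (p0 ∧ p0) ⊢ (p1 ∧ p1)
  [Wk] p1, (p0 ∧ p0), (p2 ∧ p2) ⊢ p1
    [Wk] p1, (p0 ∧ p0) ⊢ p1
      [Ax] p1 ⊢ p1
  [Wk] p1, (p0 ∧ p0), (p2 ∧ p2) ⊢ p1
    [Wk] p1, (p0 ∧ p0) ⊢ p1
      [Ax] p1 ⊢ p1

Result: YES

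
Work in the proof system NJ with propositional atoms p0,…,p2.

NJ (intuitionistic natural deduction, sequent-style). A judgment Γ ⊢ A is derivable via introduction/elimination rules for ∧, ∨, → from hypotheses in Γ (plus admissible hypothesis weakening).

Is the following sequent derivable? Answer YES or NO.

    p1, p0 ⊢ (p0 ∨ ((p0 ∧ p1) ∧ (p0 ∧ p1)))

Derivation (root first):
[∨I₂] p1, p0 ⊢ (p0 ∨ ((p0 ∧ p1) ∧ (p0 ∧ p1)))
  [∧I] p1, p0 ⊢ ((p0 ∧ p1) ∧ (p0 ∧ p1))
    [∧I] p1, p0 ⊢ (p0 ∧ p1)
      [Ax] p0 ⊢ p0
      [Ax] p1 ⊢ p1
    [∧I] p1, p0 ⊢ (p0 ∧ p1)
      [Ax] p0 ⊢ p0
      [Ax] p1 ⊢ p1

Result: YES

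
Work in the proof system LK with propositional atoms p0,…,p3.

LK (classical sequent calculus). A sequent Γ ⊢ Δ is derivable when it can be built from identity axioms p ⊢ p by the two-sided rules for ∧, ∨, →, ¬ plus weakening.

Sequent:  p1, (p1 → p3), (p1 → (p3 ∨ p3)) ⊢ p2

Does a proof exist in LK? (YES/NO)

Search for a countermodel by truth-table:
  v=0000: Γ:[p1=F, (p1 → p3)=T, (p1 → (p3 ∨ p3))=T] Δ:[p2=F] refutes=False
  v=0001: Γ:[p1=F, (p1 → p3)=T, (p1 → (p3 ∨ p3))=T] Δ:[p2=F] refutes=False
  v=0010: Γ:[p1=F, (p1 → p3)=T, (p1 → (p3 ∨ p3))=T] Δ:[p2=T] refutes=False
  v=0011: Γ:[p1=F, (p1 → p3)=T, (p1 → (p3 ∨ p3))=T] Δ:[p2=T] refutes=False
  v=0100: Γ:[p1=T, (p1 → p3)=F, (p1 → (p3 ∨ p3))=F] Δ:[p2=F] refutes=False
  v=0101: Γ:[p1=T, (p1 → p3)=T, (p1 → (p3 ∨ p3))=T] Δ:[p2=F] refutes=True  ← countermodel

Result: NO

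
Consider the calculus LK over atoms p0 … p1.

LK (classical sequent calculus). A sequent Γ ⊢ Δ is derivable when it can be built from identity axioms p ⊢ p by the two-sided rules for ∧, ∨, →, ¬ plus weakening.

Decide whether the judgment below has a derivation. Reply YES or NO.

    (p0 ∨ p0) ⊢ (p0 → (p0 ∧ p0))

Derivation (root first):
[→R] (p0 ∨ p0) ⊢ (p0 → (p0 ∧ p0))
  [∧R] (p0 ∨ p0), p0 ⊢ (p0 ∧ p0)
    [Ax] p0 ⊢ p0
    [∨L] (p0 ∨ p0) ⊢ p0
      [Ax] p0 ⊢ p0
      [Ax] p0 ⊢ p0

Result: YES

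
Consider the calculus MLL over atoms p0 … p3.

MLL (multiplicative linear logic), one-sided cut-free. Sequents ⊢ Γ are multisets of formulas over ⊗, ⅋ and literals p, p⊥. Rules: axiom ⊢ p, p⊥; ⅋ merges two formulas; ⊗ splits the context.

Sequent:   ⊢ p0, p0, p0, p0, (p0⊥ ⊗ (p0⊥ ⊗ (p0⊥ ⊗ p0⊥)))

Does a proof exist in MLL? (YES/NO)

Proof tree:
[⊗]  ⊢ p0, p0, p0, p0, (p0⊥ ⊗ (p0⊥ ⊗ (p0⊥ ⊗ p0⊥)))
  [Ax]  ⊢ p0, p0⊥
  [⊗]  ⊢ p0, p0, p0, (p0⊥ ⊗ (p0⊥ ⊗ p0⊥))
    [Ax]  ⊢ p0, p0⊥
    [⊗]  ⊢ p0, p0, (p0⊥ ⊗ p0⊥)
      [Ax]  ⊢ p0, p0⊥
      [Ax]  ⊢ p0, p0⊥

Result: YES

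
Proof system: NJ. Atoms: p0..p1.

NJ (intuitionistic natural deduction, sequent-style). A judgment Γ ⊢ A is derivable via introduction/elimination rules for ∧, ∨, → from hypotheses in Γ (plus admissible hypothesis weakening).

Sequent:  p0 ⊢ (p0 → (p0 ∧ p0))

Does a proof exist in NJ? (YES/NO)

Derivation (root first):
[→I] p0 ⊢ (p0 → (p0 ∧ p0))
  [Wk] p0, p0 ⊢ (p0 ∧ p0)
    [∧I] p0 ⊢ (p0 ∧ p0)
      [Ax] p0 ⊢ p0
      [Ax] p0 ⊢ p0

Result: YES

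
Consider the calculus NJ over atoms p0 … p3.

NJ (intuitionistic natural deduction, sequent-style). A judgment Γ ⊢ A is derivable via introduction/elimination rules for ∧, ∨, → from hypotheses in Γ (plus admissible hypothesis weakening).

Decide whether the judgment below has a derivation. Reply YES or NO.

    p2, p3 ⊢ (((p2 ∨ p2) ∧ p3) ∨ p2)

Derivation (root first):
[∨I₁] p2, p3 ⊢ (((p2 ∨ p2) ∧ p3) ∨ p2)
  [∧I] p2, p3 ⊢ ((p2 ∨ p2) ∧ p3)
    [∨I₂] p2 ⊢ (p2 ∨ p2)
      [Ax] p2 ⊢ p2
    [Ax] p3 ⊢ p3

Result: YES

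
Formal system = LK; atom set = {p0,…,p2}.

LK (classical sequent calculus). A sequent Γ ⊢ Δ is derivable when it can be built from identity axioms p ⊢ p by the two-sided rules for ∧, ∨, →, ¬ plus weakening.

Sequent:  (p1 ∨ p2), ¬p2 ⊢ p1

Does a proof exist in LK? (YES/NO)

Derivation trace:
[¬L] (p1 ∨ p2), ¬p2 ⊢ p1
  [∨L] (p1 ∨ p2) ⊢ p1, p2
    [Ax] p1 ⊢ p1
    [Ax] p2 ⊢ p2

Result: YES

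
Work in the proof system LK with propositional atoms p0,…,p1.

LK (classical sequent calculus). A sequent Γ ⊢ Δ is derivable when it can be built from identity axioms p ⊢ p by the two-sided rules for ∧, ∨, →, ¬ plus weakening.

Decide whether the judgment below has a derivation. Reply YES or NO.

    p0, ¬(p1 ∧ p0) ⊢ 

Truth-table refutation:
  v=00: Γ:[p0=F, ¬(p1 ∧ p0)=T] Δ:[] refutes=False
  v=01: Γ:[p0=F, ¬(p1 ∧ p0)=T] Δ:[] refutes=False
  v=10: Γ:[p0=T, ¬(p1 ∧ p0)=T] Δ:[] refutes=True  ← countermodel

Result: NO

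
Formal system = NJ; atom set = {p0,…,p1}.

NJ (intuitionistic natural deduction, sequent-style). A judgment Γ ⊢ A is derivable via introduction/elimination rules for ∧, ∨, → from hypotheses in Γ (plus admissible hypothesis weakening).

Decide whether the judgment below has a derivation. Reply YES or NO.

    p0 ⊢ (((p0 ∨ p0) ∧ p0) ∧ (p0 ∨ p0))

Derivation trace:
[∧I] p0 ⊢ (((p0 ∨ p0) ∧ p0) ∧ (p0 ∨ p0))
  [∧I] p0 ⊢ ((p0 ∨ p0) ∧ p0)
    [∨I₁] p0 ⊢ (p0 ∨ p0)
      [Ax] p0 ⊢ p0
    [Ax] p0 ⊢ p0
  [∨I₁] p0 ⊢ (p0 ∨ p0)
    [Ax] p0 ⊢ p0

Result: YES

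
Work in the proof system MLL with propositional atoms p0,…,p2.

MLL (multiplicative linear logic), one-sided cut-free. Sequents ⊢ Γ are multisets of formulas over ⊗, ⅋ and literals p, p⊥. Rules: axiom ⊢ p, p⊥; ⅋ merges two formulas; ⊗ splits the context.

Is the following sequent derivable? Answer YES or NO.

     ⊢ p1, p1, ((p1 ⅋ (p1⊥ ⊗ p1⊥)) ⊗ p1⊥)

Derivation (root first):
[⊗]  ⊢ p1, p1, ((p1 ⅋ (p1⊥ ⊗ p1⊥)) ⊗ p1⊥)
  [⅋]  ⊢ p1, (p1 ⅋ (p1⊥ ⊗ p1⊥))
    [⊗]  ⊢ p1, p1, (p1⊥ ⊗ p1⊥)
      [Ax]  ⊢ p1, p1⊥
      [Ax]  ⊢ p1, p1⊥
  [Ax]  ⊢ p1, p1⊥

Result: YES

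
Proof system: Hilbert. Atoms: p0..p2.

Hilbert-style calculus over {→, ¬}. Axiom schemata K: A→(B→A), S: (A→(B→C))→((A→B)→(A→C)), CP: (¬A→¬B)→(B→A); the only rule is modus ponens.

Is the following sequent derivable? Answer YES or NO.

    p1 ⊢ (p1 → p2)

Search for a countermodel by truth-table:
  v=000: Γ:[p1=F] Δ:[(p1 → p2)=T] refutes=False
  v=001: Γ:[p1=F] Δ:[(p1 → p2)=T] refutes=False
  v=010: Γ:[p1=T] Δ:[(p1 → p2)=F] refutes=True  ← countermodel

Result: NO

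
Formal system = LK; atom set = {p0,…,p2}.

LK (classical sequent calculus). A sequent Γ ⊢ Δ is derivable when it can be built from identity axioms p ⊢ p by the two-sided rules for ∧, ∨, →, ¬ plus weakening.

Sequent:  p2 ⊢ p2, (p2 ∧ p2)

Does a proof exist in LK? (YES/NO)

Proof tree:
[∧R] p2 ⊢ p2, (p2 ∧ p2)
  [WR] p2 ⊢ p2, p2
    [Ax] p2 ⊢ p2
  [Ax] p2 ⊢ p2

Result: YES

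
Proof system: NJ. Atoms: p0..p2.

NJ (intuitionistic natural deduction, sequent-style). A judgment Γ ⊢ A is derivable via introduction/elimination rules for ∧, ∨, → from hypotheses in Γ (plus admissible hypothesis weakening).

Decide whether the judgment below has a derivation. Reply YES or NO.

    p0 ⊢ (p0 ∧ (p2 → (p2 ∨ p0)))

Derivation (root first):
[∧I] p0 ⊢ (p0 ∧ (p2 → (p2 ∨ p0)))
  [Ax] p0 ⊢ p0
  [→I]  ⊢ (p2 → (p2 ∨ p0))
    [∨I₁] p2 ⊢ (p2 ∨ p0)
      [Ax] p2 ⊢ p2

Result: YES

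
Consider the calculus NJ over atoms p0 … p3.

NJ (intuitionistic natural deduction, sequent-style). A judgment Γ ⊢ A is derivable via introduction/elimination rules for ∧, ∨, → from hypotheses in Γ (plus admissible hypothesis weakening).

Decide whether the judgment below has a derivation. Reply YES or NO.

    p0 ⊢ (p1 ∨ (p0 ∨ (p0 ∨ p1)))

Derivation (root first):
[∨I₂] p0 ⊢ (p1 ∨ (p0 ∨ (p0 ∨ p1)))
  [∨I₂] p0 ⊢ (p0 ∨ (p0 ∨ p1))
    [∨I₁] p0 ⊢ (p0 ∨ p1)
      [Ax] p0 ⊢ p0

Result: YES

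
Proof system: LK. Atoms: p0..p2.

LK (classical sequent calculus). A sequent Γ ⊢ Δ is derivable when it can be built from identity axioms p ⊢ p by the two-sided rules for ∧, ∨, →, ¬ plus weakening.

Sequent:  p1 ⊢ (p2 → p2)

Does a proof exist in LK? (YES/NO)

Derivation (root first):
[WL] p1 ⊢ (p2 → p2)
  [→R]  ⊢ (p2 → p2)
    [Ax] p2 ⊢ p2

Result: YES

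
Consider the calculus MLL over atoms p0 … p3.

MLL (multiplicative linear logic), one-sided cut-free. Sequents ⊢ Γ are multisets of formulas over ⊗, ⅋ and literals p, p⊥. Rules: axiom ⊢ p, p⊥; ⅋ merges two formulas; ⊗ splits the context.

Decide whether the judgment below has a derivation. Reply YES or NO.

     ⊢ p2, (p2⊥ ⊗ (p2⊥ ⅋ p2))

Proof tree:
[⊗]  ⊢ p2, (p2⊥ ⊗ (p2⊥ ⅋ p2))
  [Ax]  ⊢ p2, p2⊥
  [⅋]  ⊢ (p2⊥ ⅋ p2)
    [Ax]  ⊢ p2, p2⊥

Result: YES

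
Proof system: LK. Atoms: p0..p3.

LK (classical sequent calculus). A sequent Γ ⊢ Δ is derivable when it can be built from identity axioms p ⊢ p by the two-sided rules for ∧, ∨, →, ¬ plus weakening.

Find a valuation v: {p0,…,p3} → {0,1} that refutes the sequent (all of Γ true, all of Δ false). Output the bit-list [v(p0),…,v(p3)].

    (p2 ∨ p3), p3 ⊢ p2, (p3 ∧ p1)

Truth-table refutation:
  v=0000: Γ:[(p2 ∨ p3)=F, p3=F] Δ:[p2=F, (p3 ∧ p1)=F] refutes=False
  v=0001: Γ:[(p2 ∨ p3)=T, p3=T] Δ:[p2=F, (p3 ∧ p1)=F] refutes=True  ← countermodel

Result: [0, 0, 0, 1]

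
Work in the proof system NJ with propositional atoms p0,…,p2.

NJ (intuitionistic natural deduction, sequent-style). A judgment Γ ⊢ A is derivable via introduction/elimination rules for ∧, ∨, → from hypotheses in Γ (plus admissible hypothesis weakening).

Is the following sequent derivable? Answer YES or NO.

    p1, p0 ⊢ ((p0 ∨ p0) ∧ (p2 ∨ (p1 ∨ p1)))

Proof tree:
[∧I] p1, p0 ⊢ ((p0 ∨ p0) ∧ (p2 ∨ (p1 ∨ p1)))
  [∨I₁] p0 ⊢ (p0 ∨ p0)
    [Ax] p0 ⊢ p0
  [∨I₂] p1 ⊢ (p2 ∨ (p1 ∨ p1))
    [∨I₁] p1 ⊢ (p1 ∨ p1)
      [Ax] p1 ⊢ p1

Result: YES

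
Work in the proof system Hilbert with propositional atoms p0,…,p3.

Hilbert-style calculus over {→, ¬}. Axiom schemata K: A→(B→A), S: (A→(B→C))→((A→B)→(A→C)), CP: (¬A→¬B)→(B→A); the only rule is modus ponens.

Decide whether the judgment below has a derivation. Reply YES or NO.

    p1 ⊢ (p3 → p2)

Enumerate valuations to refute Γ ⊢ Δ:
  v=0000: Γ:[p1=F] Δ:[(p3 → p2)=T] refutes=False
  v=0001: Γ:[p1=F] Δ:[(p3 → p2)=F] refutes=False
  v=0010: Γ:[p1=F] Δ:[(p3 → p2)=T] refutes=False
  v=0011: Γ:[p1=F] Δ:[(p3 → p2)=T] refutes=False
  v=0100: Γ:[p1=T] Δ:[(p3 → p2)=T] refutes=False
  v=0101: Γ:[p1=T] Δ:[(p3 → p2)=F] refutes=True  ← countermodel

Result: NO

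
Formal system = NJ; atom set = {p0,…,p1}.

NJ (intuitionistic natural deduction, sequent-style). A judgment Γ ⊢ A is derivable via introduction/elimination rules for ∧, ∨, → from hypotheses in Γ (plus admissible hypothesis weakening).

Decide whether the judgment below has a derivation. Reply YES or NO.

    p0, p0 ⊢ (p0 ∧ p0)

Proof tree:
[Wk] p0, p0 ⊢ (p0 ∧ p0)
  [∧I] p0 ⊢ (p0 ∧ p0)
    [Ax] p0 ⊢ p0
    [Ax] p0 ⊢ p0

Result: YES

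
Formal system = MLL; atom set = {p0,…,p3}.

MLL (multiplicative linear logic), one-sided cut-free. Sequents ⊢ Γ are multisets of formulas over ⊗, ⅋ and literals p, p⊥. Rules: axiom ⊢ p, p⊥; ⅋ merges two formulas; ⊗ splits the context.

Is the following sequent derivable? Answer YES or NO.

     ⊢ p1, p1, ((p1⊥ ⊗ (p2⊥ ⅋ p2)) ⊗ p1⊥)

Derivation trace:
[⊗]  ⊢ p1, p1, ((p1⊥ ⊗ (p2⊥ ⅋ p2)) ⊗ p1⊥)
  [⊗]  ⊢ p1, (p1⊥ ⊗ (p2⊥ ⅋ p2))
    [Ax]  ⊢ p1, p1⊥
    [⅋]  ⊢ (p2⊥ ⅋ p2)
      [Ax]  ⊢ p2, p2⊥
  [Ax]  ⊢ p1, p1⊥

Result: YES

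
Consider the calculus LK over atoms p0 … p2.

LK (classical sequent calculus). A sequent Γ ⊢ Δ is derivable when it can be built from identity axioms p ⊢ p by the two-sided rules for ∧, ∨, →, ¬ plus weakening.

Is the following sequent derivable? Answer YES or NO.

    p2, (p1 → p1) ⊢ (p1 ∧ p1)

Truth-table refutation:
  v=000: Γ:[p2=F, (p1 → p1)=T] Δ:[(p1 ∧ p1)=F] refutes=False
  v=001: Γ:[p2=T, (p1 → p1)=T] Δ:[(p1 ∧ p1)=F] refutes=True  ← countermodel

Result: NO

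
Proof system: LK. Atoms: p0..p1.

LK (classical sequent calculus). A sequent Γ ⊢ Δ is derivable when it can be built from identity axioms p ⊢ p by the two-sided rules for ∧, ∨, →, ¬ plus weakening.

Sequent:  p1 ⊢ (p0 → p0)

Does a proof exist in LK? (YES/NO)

Proof tree:
[→R] p1 ⊢ (p0 → p0)
  [WL] p0, p1 ⊢ p0
    [Ax] p0 ⊢ p0

Result: YES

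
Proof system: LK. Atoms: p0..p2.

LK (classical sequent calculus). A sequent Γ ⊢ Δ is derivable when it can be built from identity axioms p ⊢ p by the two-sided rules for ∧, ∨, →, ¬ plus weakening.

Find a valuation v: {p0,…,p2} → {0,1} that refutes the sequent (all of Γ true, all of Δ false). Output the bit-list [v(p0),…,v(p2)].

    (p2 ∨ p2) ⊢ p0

Enumerate valuations to refute Γ ⊢ Δ:
  v=000: Γ:[(p2 ∨ p2)=F] Δ:[p0=F] refutes=False
  v=001: Γ:[(p2 ∨ p2)=T] Δ:[p0=F] refutes=True  ← countermodel

Result: [0, 0, 1]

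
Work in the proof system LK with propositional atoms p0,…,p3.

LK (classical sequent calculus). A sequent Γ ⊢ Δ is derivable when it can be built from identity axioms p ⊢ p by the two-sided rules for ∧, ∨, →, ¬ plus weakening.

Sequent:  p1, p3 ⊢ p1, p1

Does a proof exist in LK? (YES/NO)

Derivation trace:
[WL] p1, p3 ⊢ p1, p1
  [WR] p1 ⊢ p1, p1
    [Ax] p1 ⊢ p1

Result: YES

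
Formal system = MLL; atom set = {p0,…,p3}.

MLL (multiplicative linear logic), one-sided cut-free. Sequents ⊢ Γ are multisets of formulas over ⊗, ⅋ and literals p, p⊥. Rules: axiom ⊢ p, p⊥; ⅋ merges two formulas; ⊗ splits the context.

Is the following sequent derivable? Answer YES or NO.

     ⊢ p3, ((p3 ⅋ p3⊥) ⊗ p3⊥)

Derivation trace:
[⊗]  ⊢ p3, ((p3 ⅋ p3⊥) ⊗ p3⊥)
  [⅋]  ⊢ (p3 ⅋ p3⊥)
    [Ax]  ⊢ p3, p3⊥
  [Ax]  ⊢ p3, p3⊥

Result: YES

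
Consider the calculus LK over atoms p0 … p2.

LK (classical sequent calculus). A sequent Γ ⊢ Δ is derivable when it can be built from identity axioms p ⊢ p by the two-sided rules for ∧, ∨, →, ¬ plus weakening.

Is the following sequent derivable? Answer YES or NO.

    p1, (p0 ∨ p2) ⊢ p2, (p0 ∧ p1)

Derivation (root first):
[∧R] p1, (p0 ∨ p2) ⊢ p2, (p0 ∧ p1)
  [∨L] (p0 ∨ p2) ⊢ p2, p0
    [Ax] p0 ⊢ p0
    [Ax] p2 ⊢ p2
  [Ax] p1 ⊢ p1

Result: YES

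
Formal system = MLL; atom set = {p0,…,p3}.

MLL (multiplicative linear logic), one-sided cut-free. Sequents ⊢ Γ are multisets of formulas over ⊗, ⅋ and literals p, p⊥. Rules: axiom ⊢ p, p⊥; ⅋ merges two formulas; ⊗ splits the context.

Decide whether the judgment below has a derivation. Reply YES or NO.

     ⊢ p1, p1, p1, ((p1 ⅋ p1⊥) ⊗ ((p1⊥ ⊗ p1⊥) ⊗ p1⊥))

Derivation (root first):
[⊗]  ⊢ p1, p1, p1, ((p1 ⅋ p1⊥) ⊗ ((p1⊥ ⊗ p1⊥) ⊗ p1⊥))
  [⅋]  ⊢ (p1 ⅋ p1⊥)
    [Ax]  ⊢ p1, p1⊥
  [⊗]  ⊢ p1, p1, p1, ((p1⊥ ⊗ p1⊥) ⊗ p1⊥)
    [⊗]  ⊢ p1, p1, (p1⊥ ⊗ p1⊥)
      [Ax]  ⊢ p1, p1⊥
      [Ax]  ⊢ p1, p1⊥
    [Ax]  ⊢ p1, p1⊥

Result: YES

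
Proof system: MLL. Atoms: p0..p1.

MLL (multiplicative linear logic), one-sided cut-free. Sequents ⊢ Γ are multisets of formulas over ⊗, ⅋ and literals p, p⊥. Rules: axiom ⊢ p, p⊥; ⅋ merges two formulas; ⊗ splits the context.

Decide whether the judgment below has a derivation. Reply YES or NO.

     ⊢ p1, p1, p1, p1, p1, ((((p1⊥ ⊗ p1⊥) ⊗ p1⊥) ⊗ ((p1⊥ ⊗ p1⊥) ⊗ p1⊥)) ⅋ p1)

Derivation (root first):
[⅋]  ⊢ p1, p1, p1, p1, p1, ((((p1⊥ ⊗ p1⊥) ⊗ p1⊥) ⊗ ((p1⊥ ⊗ p1⊥) ⊗ p1⊥)) ⅋ p1)
  [⊗]  ⊢ p1, p1, p1, p1, p1, p1, (((p1⊥ ⊗ p1⊥) ⊗ p1⊥) ⊗ ((p1⊥ ⊗ p1⊥) ⊗ p1⊥))
    [⊗]  ⊢ p1, p1, p1, ((p1⊥ ⊗ p1⊥) ⊗ p1⊥)
      [⊗]  ⊢ p1, p1, (p1⊥ ⊗ p1⊥)
        [Ax]  ⊢ p1, p1⊥
        [Ax]  ⊢ p1, p1⊥
      [Ax]  ⊢ p1, p1⊥
    [⊗]  ⊢ p1, p1, p1, ((p1⊥ ⊗ p1⊥) ⊗ p1⊥)
      [⊗]  ⊢ p1, p1, (p1⊥ ⊗ p1⊥)
        [Ax]  ⊢ p1, p1⊥
        [Ax]  ⊢ p1, p1⊥
      [Ax]  ⊢ p1, p1⊥

Result: YES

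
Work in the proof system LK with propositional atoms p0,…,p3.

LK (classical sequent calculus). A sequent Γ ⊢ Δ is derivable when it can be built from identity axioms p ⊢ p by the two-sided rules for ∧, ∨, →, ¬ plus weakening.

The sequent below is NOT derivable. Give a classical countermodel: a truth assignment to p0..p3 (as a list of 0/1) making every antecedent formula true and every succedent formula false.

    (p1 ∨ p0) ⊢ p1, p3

Truth-table refutation:
  v=0000: Γ:[(p1 ∨ p0)=F] Δ:[p1=F, p3=F] refutes=False
  v=0001: Γ:[(p1 ∨ p0)=F] Δ:[p1=F, p3=T] refutes=False
  v=0010: Γ:[(p1 ∨ p0)=F] Δ:[p1=F, p3=F] refutes=False
  v=0011: Γ:[(p1 ∨ p0)=F] Δ:[p1=F, p3=T] refutes=False
  v=0100: Γ:[(p1 ∨ p0)=T] Δ:[p1=T, p3=F] refutes=False
  v=0101: Γ:[(p1 ∨ p0)=T] Δ:[p1=T, p3=T] refutes=False
  v=0110: Γ:[(p1 ∨ p0)=T] Δ:[p1=T, p3=F] refutes=False
  v=0111: Γ:[(p1 ∨ p0)=T] Δ:[p1=T, p3=T] refutes=False
  v=1000: Γ:[(p1 ∨ p0)=T] Δ:[p1=F, p3=F] refutes=True  ← countermodel

Result: [1, 0, 0, 0]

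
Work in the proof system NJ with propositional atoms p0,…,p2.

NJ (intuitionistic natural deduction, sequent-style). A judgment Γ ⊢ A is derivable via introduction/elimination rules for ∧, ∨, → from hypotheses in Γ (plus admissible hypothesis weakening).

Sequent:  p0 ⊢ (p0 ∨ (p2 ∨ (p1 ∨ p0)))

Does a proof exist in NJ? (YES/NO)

Derivation (root first):
[∨I₂] p0 ⊢ (p0 ∨ (p2 ∨ (p1 ∨ p0)))
  [∨I₂] p0 ⊢ (p2 ∨ (p1 ∨ p0))
    [∨I₂] p0 ⊢ (p1 ∨ p0)
      [Ax] p0 ⊢ p0

Result: YES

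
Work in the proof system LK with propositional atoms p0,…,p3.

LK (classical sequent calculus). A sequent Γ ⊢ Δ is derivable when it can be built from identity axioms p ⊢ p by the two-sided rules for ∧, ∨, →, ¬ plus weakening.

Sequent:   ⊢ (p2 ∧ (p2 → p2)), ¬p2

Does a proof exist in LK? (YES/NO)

Proof tree:
[¬R]  ⊢ (p2 ∧ (p2 → p2)), ¬p2
  [∧R] p2 ⊢ (p2 ∧ (p2 → p2))
    [Ax] p2 ⊢ p2
    [→R]  ⊢ (p2 → p2)
      [Ax] p2 ⊢ p2

Result: YES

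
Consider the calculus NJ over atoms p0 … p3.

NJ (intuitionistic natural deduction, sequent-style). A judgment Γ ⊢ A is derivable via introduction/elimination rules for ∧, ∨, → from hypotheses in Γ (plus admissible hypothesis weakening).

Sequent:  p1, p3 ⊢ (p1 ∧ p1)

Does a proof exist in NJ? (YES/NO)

Derivation trace:
[∧I] p1, p3 ⊢ (p1 ∧ p1)
  [Ax] p1 ⊢ p1
  [Wk] p1, p3 ⊢ p1
    [Ax] p1 ⊢ p1

Result: YES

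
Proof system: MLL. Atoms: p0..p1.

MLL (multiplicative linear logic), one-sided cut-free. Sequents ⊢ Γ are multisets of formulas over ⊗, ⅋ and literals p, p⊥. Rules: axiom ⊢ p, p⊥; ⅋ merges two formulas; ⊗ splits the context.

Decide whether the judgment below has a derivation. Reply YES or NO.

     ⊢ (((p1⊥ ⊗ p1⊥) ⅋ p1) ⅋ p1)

Proof tree:
[⅋]  ⊢ (((p1⊥ ⊗ p1⊥) ⅋ p1) ⅋ p1)
  [⅋]  ⊢ p1, ((p1⊥ ⊗ p1⊥) ⅋ p1)
    [⊗]  ⊢ p1, p1, (p1⊥ ⊗ p1⊥)
      [Ax]  ⊢ p1, p1⊥
      [Ax]  ⊢ p1, p1⊥

Result: YES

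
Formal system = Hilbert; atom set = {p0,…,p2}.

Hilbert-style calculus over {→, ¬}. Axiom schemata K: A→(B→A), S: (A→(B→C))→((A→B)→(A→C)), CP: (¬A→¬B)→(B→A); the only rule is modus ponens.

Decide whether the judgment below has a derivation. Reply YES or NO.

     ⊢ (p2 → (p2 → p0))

Enumerate valuations to refute Γ ⊢ Δ:
  v=000: Γ:[] Δ:[(p2 → (p2 → p0))=T] refutes=False
  v=001: Γ:[] Δ:[(p2 → (p2 → p0))=F] refutes=True  ← countermodel

Result: NO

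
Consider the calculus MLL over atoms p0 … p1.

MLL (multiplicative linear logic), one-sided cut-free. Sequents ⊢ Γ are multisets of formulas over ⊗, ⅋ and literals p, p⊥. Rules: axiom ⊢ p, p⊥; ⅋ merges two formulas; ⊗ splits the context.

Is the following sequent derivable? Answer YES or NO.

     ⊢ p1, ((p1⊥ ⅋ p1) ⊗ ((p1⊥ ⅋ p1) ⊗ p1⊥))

Derivation trace:
[⊗]  ⊢ p1, ((p1⊥ ⅋ p1) ⊗ ((p1⊥ ⅋ p1) ⊗ p1⊥))
  [⅋]  ⊢ (p1⊥ ⅋ p1)
    [Ax]  ⊢ p1, p1⊥
  [⊗]  ⊢ p1, ((p1⊥ ⅋ p1) ⊗ p1⊥)
    [⅋]  ⊢ (p1⊥ ⅋ p1)
      [Ax]  ⊢ p1, p1⊥
    [Ax]  ⊢ p1, p1⊥

Result: YES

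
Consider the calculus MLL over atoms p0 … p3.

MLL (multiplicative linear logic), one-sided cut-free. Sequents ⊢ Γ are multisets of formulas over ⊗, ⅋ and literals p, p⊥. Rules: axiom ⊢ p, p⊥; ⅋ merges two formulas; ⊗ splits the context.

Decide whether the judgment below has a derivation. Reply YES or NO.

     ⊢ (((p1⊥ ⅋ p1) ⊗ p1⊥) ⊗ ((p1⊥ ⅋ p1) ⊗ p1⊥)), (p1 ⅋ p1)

Proof tree:
[⅋]  ⊢ (((p1⊥ ⅋ p1) ⊗ p1⊥) ⊗ ((p1⊥ ⅋ p1) ⊗ p1⊥)), (p1 ⅋ p1)
  [⊗]  ⊢ p1, p1, (((p1⊥ ⅋ p1) ⊗ p1⊥) ⊗ ((p1⊥ ⅋ p1) ⊗ p1⊥))
    [⊗]  ⊢ p1, ((p1⊥ ⅋ p1) ⊗ p1⊥)
      [⅋]  ⊢ (p1⊥ ⅋ p1)
        [Ax]  ⊢ p1, p1⊥
      [Ax]  ⊢ p1, p1⊥
    [⊗]  ⊢ p1, ((p1⊥ ⅋ p1) ⊗ p1⊥)
      [⅋]  ⊢ (p1⊥ ⅋ p1)
        [Ax]  ⊢ p1, p1⊥
      [Ax]  ⊢ p1, p1⊥

Result: YES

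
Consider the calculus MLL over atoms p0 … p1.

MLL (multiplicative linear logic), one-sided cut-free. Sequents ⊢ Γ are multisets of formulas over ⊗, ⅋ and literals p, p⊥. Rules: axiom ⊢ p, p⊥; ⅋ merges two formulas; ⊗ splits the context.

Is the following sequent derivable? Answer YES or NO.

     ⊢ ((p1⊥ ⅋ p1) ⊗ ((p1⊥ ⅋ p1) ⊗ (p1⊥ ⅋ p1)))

Derivation trace:
[⊗]  ⊢ ((p1⊥ ⅋ p1) ⊗ ((p1⊥ ⅋ p1) ⊗ (p1⊥ ⅋ p1)))
  [⅋]  ⊢ (p1⊥ ⅋ p1)
    [Ax]  ⊢ p1, p1⊥
  [⊗]  ⊢ ((p1⊥ ⅋ p1) ⊗ (p1⊥ ⅋ p1))
    [⅋]  ⊢ (p1⊥ ⅋ p1)
      [Ax]  ⊢ p1, p1⊥
    [⅋]  ⊢ (p1⊥ ⅋ p1)
      [Ax]  ⊢ p1, p1⊥

Result: YES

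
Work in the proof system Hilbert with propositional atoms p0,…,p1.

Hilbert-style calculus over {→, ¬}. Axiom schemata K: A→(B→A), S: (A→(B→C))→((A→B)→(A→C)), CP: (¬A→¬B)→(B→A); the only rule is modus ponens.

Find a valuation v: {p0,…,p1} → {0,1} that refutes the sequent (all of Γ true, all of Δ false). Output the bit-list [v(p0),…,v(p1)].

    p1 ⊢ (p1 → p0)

Search for a countermodel by truth-table:
  v=00: Γ:[p1=F] Δ:[(p1 → p0)=T] refutes=False
  v=01: Γ:[p1=T] Δ:[(p1 → p0)=F] refutes=True  ← countermodel

Result: [0, 1]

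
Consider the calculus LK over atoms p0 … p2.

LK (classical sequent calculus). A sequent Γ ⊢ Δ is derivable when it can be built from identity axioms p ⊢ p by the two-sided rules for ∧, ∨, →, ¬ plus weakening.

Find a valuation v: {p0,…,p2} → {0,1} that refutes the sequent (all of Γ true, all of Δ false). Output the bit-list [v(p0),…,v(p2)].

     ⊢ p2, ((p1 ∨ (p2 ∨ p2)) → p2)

Truth-table refutation:
  v=000: Γ:[] Δ:[p2=F, ((p1 ∨ (p2 ∨ p2)) → p2)=T] refutes=False
  v=001: Γ:[] Δ:[p2=T, ((p1 ∨ (p2 ∨ p2)) → p2)=T] refutes=False
  v=010: Γ:[] Δ:[p2=F, ((p1 ∨ (p2 ∨ p2)) → p2)=F] refutes=True  ← countermodel

Result: [0, 1, 0]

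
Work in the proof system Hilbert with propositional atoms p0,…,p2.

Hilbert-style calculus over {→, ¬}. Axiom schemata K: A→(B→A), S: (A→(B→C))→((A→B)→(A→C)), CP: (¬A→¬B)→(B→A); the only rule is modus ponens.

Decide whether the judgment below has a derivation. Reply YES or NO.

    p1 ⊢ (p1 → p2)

Search for a countermodel by truth-table:
  v=000: Γ:[p1=F] Δ:[(p1 → p2)=T] refutes=False
  v=001: Γ:[p1=F] Δ:[(p1 → p2)=T] refutes=False
  v=010: Γ:[p1=T] Δ:[(p1 → p2)=F] refutes=True  ← countermodel

Result: NO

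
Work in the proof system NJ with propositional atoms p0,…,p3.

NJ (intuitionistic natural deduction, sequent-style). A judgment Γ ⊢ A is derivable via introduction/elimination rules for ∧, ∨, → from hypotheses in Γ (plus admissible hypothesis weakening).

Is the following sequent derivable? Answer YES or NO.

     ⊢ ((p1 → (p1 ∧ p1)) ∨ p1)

Derivation (root first):
[∨I₁]  ⊢ ((p1 → (p1 ∧ p1)) ∨ p1)
  [→I]  ⊢ (p1 → (p1 ∧ p1))
    [∧I] p1 ⊢ (p1 ∧ p1)
      [Ax] p1 ⊢ p1
      [Ax] p1 ⊢ p1

Result: YES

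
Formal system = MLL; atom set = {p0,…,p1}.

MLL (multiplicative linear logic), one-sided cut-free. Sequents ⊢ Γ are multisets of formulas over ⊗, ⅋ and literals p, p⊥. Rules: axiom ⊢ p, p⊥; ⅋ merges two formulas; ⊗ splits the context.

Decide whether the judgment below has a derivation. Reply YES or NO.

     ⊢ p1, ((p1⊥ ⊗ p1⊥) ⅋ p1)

Derivation trace:
[⅋]  ⊢ p1, ((p1⊥ ⊗ p1⊥) ⅋ p1)
  [⊗]  ⊢ p1, p1, (p1⊥ ⊗ p1⊥)
    [Ax]  ⊢ p1, p1⊥
    [Ax]  ⊢ p1, p1⊥

Result: YES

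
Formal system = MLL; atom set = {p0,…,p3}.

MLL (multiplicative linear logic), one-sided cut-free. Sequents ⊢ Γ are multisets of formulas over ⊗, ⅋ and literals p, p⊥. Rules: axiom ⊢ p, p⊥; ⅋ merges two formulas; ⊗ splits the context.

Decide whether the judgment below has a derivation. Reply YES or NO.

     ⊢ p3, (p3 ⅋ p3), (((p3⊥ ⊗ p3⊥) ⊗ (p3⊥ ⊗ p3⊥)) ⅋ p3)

Proof tree:
[⅋]  ⊢ p3, (p3 ⅋ p3), (((p3⊥ ⊗ p3⊥) ⊗ (p3⊥ ⊗ p3⊥)) ⅋ p3)
  [⅋]  ⊢ p3, p3, ((p3⊥ ⊗ p3⊥) ⊗ (p3⊥ ⊗ p3⊥)), (p3 ⅋ p3)
    [⊗]  ⊢ p3, p3, p3, p3, ((p3⊥ ⊗ p3⊥) ⊗ (p3⊥ ⊗ p3⊥))
      [⊗]  ⊢ p3, p3, (p3⊥ ⊗ p3⊥)
        [Ax]  ⊢ p3, p3⊥
        [Ax]  ⊢ p3, p3⊥
      [⊗]  ⊢ p3, p3, (p3⊥ ⊗ p3⊥)
        [Ax]  ⊢ p3, p3⊥
        [Ax]  ⊢ p3, p3⊥

Result: YES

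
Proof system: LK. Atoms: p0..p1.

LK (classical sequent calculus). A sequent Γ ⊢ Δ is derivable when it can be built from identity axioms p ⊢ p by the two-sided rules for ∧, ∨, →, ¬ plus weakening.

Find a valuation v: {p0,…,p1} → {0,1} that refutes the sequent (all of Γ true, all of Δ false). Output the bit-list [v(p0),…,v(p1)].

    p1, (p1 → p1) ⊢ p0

Search for a countermodel by truth-table:
  v=00: Γ:[p1=F, (p1 → p1)=T] Δ:[p0=F] refutes=False
  v=01: Γ:[p1=T, (p1 → p1)=T] Δ:[p0=F] refutes=True  ← countermodel

Result: [0, 1]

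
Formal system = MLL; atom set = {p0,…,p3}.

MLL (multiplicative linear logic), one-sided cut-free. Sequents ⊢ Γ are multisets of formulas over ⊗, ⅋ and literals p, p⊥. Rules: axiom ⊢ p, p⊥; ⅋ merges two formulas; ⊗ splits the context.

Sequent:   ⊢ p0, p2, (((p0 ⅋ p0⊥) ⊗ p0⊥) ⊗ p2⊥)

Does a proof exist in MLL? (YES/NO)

Proof tree:
[⊗]  ⊢ p0, p2, (((p0 ⅋ p0⊥) ⊗ p0⊥) ⊗ p2⊥)
  [⊗]  ⊢ p0, ((p0 ⅋ p0⊥) ⊗ p0⊥)
    [⅋]  ⊢ (p0 ⅋ p0⊥)
      [Ax]  ⊢ p0, p0⊥
    [Ax]  ⊢ p0, p0⊥
  [Ax]  ⊢ p2, p2⊥

Result: YES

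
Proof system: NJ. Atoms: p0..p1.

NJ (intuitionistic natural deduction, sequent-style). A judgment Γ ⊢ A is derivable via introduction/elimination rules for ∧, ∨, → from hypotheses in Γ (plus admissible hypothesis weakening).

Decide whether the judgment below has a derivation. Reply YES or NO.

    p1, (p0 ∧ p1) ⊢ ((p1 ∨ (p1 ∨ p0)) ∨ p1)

Proof tree:
[∨I₁] p1, (p0 ∧ p1) ⊢ ((p1 ∨ (p1 ∨ p0)) ∨ p1)
  [∨I₂] p1, (p0 ∧ p1) ⊢ (p1 ∨ (p1 ∨ p0))
    [∨I₁] p1, (p0 ∧ p1) ⊢ (p1 ∨ p0)
      [Wk] p1, (p0 ∧ p1) ⊢ p1
        [Ax] p1 ⊢ p1

Result: YES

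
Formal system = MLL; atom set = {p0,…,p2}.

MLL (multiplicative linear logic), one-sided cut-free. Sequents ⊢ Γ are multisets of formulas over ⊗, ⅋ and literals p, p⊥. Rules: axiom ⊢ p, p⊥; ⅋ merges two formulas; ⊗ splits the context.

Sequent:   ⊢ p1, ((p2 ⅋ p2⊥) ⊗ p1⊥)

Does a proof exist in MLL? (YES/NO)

Proof tree:
[⊗]  ⊢ p1, ((p2 ⅋ p2⊥) ⊗ p1⊥)
  [⅋]  ⊢ (p2 ⅋ p2⊥)
    [Ax]  ⊢ p2, p2⊥
  [Ax]  ⊢ p1, p1⊥

Result: YES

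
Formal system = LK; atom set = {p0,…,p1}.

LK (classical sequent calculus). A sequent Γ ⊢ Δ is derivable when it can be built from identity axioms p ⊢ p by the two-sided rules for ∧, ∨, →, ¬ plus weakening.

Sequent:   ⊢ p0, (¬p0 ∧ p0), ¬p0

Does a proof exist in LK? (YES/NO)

Proof tree:
[¬R]  ⊢ p0, (¬p0 ∧ p0), ¬p0
  [∧R] p0 ⊢ p0, (¬p0 ∧ p0)
    [¬R]  ⊢ p0, ¬p0
      [Ax] p0 ⊢ p0
    [Ax] p0 ⊢ p0

Result: YES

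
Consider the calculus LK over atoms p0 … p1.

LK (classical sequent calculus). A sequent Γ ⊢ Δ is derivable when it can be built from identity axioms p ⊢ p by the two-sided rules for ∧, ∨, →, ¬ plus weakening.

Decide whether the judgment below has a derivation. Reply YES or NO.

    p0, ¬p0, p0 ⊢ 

Proof tree:
[WL] p0, ¬p0, p0 ⊢ 
  [¬L] p0, ¬p0 ⊢ 
    [Ax] p0 ⊢ p0

Result: YES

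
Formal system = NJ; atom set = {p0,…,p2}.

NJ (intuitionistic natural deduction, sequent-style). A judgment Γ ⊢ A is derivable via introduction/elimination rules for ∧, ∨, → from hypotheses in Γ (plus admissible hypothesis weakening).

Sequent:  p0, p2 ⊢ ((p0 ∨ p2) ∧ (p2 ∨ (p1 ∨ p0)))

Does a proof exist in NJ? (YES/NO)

Derivation (root first):
[Wk] p0, p2 ⊢ ((p0 ∨ p2) ∧ (p2 ∨ (p1 ∨ p0)))
  [∧I] p0 ⊢ ((p0 ∨ p2) ∧ (p2 ∨ (p1 ∨ p0)))
    [∨I₁] p0 ⊢ (p0 ∨ p2)
      [Ax] p0 ⊢ p0
    [∨I₂] p0 ⊢ (p2 ∨ (p1 ∨ p0))
      [∨I₂] p0 ⊢ (p1 ∨ p0)
        [Ax] p0 ⊢ p0

Result: YES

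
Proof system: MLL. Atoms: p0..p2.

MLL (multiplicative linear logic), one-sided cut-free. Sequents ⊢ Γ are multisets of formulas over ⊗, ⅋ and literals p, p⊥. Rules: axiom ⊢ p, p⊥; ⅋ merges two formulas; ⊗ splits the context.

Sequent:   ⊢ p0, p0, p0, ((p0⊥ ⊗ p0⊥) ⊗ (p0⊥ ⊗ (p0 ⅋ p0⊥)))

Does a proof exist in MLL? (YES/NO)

Derivation (root first):
[⊗]  ⊢ p0, p0, p0, ((p0⊥ ⊗ p0⊥) ⊗ (p0⊥ ⊗ (p0 ⅋ p0⊥)))
  [⊗]  ⊢ p0, p0, (p0⊥ ⊗ p0⊥)
    [Ax]  ⊢ p0, p0⊥
    [Ax]  ⊢ p0, p0⊥
  [⊗]  ⊢ p0, (p0⊥ ⊗ (p0 ⅋ p0⊥))
    [Ax]  ⊢ p0, p0⊥
    [⅋]  ⊢ (p0 ⅋ p0⊥)
      [Ax]  ⊢ p0, p0⊥

Result: YES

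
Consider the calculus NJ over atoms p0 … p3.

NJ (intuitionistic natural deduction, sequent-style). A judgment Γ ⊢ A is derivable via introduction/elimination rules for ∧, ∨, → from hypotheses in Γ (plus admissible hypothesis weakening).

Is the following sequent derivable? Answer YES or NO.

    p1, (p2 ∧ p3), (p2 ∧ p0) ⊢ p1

Derivation trace:
[Wk] p1, (p2 ∧ p3), (p2 ∧ p0) ⊢ p1
  [Wk] p1, (p2 ∧ p3) ⊢ p1
    [Ax] p1 ⊢ p1

Result: YES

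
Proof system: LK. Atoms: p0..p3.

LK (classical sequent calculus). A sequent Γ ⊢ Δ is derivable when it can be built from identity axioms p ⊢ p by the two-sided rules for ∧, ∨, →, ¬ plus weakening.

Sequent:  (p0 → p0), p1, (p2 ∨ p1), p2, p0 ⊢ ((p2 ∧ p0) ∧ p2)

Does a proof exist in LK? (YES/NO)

Derivation (root first):
[∧R] (p0 → p0), p1, (p2 ∨ p1), p2, p0 ⊢ ((p2 ∧ p0) ∧ p2)
  [∧R] p0, (p0 → p0), p2, (p2 ∨ p1) ⊢ (p2 ∧ p0)
    [∨L] p2, (p2 ∨ p1) ⊢ p2
      [Ax] p2 ⊢ p2
      [WL] p2, p1 ⊢ p2
        [Ax] p2 ⊢ p2
    [→L] p0, (p0 → p0) ⊢ p0
      [Ax] p0 ⊢ p0
      [Ax] p0 ⊢ p0
  [WL] p2, p1 ⊢ p2
    [Ax] p2 ⊢ p2

Result: YES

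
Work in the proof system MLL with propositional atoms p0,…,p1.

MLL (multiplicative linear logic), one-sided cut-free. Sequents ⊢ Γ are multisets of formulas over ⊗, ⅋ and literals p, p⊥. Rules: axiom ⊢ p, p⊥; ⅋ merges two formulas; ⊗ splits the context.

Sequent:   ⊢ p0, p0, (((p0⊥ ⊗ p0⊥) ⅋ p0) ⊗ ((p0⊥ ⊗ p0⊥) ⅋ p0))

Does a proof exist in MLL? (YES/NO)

Derivation (root first):
[⊗]  ⊢ p0, p0, (((p0⊥ ⊗ p0⊥) ⅋ p0) ⊗ ((p0⊥ ⊗ p0⊥) ⅋ p0))
  [⅋]  ⊢ p0, ((p0⊥ ⊗ p0⊥) ⅋ p0)
    [⊗]  ⊢ p0, p0, (p0⊥ ⊗ p0⊥)
      [Ax]  ⊢ p0, p0⊥
      [Ax]  ⊢ p0, p0⊥
  [⅋]  ⊢ p0, ((p0⊥ ⊗ p0⊥) ⅋ p0)
    [⊗]  ⊢ p0, p0, (p0⊥ ⊗ p0⊥)
      [Ax]  ⊢ p0, p0⊥
      [Ax]  ⊢ p0, p0⊥

Result: YES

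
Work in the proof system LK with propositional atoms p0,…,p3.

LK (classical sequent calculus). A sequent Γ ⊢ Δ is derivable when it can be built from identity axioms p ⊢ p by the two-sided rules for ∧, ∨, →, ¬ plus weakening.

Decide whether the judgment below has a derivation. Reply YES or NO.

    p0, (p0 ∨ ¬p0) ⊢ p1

Search for a countermodel by truth-table:
  v=0000: Γ:[p0=F, (p0 ∨ ¬p0)=T] Δ:[p1=F] refutes=False
  v=0001: Γ:[p0=F, (p0 ∨ ¬p0)=T] Δ:[p1=F] refutes=False
  v=0010: Γ:[p0=F, (p0 ∨ ¬p0)=T] Δ:[p1=F] refutes=False
  v=0011: Γ:[p0=F, (p0 ∨ ¬p0)=T] Δ:[p1=F] refutes=False
  v=0100: Γ:[p0=F, (p0 ∨ ¬p0)=T] Δ:[p1=T] refutes=False
  v=0101: Γ:[p0=F, (p0 ∨ ¬p0)=T] Δ:[p1=T] refutes=False
  v=0110: Γ:[p0=F, (p0 ∨ ¬p0)=T] Δ:[p1=T] refutes=False
  v=0111: Γ:[p0=F, (p0 ∨ ¬p0)=T] Δ:[p1=T] refutes=False
  v=1000: Γ:[p0=T, (p0 ∨ ¬p0)=T] Δ:[p1=F] refutes=True  ← countermodel

Result: NO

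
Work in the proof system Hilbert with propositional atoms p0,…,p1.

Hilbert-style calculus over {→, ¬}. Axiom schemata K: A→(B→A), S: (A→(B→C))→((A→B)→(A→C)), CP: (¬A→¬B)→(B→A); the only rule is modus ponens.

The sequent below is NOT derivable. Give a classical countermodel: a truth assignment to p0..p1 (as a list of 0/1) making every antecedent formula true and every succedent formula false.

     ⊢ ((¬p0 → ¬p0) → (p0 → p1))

Truth-table refutation:
  v=00: Γ:[] Δ:[((¬p0 → ¬p0) → (p0 → p1))=T] refutes=False
  v=01: Γ:[] Δ:[((¬p0 → ¬p0) → (p0 → p1))=T] refutes=False
  v=10: Γ:[] Δ:[((¬p0 → ¬p0) → (p0 → p1))=F] refutes=True  ← countermodel

Result: [1, 0]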